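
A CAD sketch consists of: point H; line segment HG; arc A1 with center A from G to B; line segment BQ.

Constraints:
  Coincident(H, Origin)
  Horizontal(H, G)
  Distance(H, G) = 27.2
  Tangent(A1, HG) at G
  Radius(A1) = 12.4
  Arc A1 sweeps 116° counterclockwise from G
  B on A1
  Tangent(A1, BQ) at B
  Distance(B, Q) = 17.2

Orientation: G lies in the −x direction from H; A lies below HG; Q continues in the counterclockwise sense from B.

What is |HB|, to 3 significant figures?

42.3

H is at the origin; HG is horizontal with |HG| = 27.2 and G on the −x side, so G = (-27.2, 0.00). Since A1 is tangent to HG there, AG ⟂ HG, so A = G + (0, -12.4) = (-27.2, -12.4). On A1, G sits at bearing 90° from A; a 116° counterclockwise sweep puts B at bearing 206°, so B = A + 12.4·(cos 206°, sin 206°) = (-38.3, -17.8). Then |HB| = |B − H| = 42.3.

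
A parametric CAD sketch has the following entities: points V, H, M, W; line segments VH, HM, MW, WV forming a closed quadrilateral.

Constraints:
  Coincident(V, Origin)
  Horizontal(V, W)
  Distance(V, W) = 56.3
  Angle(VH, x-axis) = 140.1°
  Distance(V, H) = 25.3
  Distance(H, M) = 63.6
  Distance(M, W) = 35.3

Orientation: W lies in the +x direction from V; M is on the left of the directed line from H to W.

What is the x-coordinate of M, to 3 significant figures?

42.1

Checks: |HM| = 63.60 ✓; |MW| = 35.30 ✓.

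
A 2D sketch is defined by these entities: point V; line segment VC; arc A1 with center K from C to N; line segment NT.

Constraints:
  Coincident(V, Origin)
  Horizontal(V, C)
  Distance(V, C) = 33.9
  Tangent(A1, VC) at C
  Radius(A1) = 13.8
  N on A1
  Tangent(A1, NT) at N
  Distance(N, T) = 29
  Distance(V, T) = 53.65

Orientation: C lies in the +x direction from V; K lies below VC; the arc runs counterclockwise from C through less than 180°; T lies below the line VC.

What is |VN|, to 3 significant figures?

27.1

V is at the origin; VC is horizontal with |VC| = 33.9 and C on the +x side, so C = (33.9, 0.00). Since A1 is tangent to VC there, KC ⟂ VC, so K = C + (0, -13.8) = (33.9, -13.8). Since KN ⟂ NT (tangency), |KT| = √(13.8² + 29.0²) = 32.1 regardless of where N sits on A1. So T lies on both circle(V, 53.65) and circle(K, 32.1); the below-VC intersection is T = (28.5, -45.5). N is the foot of the tangent from T: N = (20.6, -17.5).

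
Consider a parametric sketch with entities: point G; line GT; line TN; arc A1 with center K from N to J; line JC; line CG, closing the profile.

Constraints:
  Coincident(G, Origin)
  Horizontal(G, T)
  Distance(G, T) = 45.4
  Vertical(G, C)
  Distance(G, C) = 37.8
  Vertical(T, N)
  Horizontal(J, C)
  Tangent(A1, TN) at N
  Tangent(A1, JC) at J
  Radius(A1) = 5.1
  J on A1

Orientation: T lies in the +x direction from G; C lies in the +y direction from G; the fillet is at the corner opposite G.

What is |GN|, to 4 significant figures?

55.95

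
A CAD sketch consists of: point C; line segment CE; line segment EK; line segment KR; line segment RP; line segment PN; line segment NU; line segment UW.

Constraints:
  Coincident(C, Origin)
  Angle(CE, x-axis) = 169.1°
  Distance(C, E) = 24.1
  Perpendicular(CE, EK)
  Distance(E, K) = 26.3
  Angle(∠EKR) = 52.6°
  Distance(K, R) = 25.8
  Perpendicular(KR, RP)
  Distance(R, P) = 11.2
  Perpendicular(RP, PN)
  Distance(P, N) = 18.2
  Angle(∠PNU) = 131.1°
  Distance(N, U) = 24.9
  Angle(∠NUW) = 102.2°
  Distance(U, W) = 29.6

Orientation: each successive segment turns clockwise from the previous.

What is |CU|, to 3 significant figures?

46.0

C is at the origin; CE runs at 169.1° with length 24.1, so E = (-23.7, 4.56). The perpendicularity gives EK at right angles to CE, so EK runs at 79.1°; with |EK| = 26.3, K = (-18.7, 30.4). ∠EKR = 52.6° gives KR at -48.3° from the x-axis; with |KR| = 25.8, R = (-1.53, 11.1). KR ⟂ RP, so RP runs at -138°; with |RP| = 11.2, P = (-9.89, 3.67). RP ⟂ PN, so PN runs at 132°; with |PN| = 18.2, N = (-22.0, 17.3). ∠PNU = 131.1° gives NU at 82.8° from the x-axis; with |NU| = 24.9, U = (-18.9, 42.0). Then |CU| = |U − C| = 46.0.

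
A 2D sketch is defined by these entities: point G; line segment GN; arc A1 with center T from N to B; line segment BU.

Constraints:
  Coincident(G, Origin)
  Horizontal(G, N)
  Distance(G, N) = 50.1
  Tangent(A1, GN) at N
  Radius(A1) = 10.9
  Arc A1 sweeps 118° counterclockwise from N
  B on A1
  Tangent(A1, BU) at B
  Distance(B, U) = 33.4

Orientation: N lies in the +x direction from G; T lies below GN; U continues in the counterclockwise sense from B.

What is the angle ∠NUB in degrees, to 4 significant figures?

20.42°

On A1, N sits at bearing 90° from T; a 118° counterclockwise sweep puts B at bearing 208°, so B = T + 10.9·(cos 208°, sin 208°) = (40.48, -16.02). A1 meets BU tangentially, so TB is at right angles to BU, so BU runs along (−sin 208°, cos 208°); with |BU| = 33.4, U = (56.16, -45.51). Then cos ∠NUB = UN·UB / (|UN||UB|), giving 20.42°.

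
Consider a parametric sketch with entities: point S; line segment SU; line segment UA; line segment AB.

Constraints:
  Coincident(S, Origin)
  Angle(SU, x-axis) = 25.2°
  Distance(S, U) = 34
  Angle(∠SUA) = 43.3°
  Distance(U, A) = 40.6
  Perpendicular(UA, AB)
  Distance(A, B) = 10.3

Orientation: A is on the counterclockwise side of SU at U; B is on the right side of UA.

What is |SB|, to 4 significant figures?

37.17

S is at the origin; SU runs at 25.2° with length 34.0, so U = 34.0·(cos 25.2°, sin 25.2°) = (30.76, 14.48). ∠SUA = 43.3°, so UA runs at 25.2° + (180° − 43.3°) = 161.9° from the x-axis; with |UA| = 40.6, A = U + 40.6·(cos 161.9°, sin 161.9°) = (-7.827, 27.09). UA is perpendicular to AB; with |AB| = 10.3 on the right of UA, B = A + 10.3·(0.3107, 0.9505) = (-4.627, 36.88). Then |SB| = |B − S| = 37.17.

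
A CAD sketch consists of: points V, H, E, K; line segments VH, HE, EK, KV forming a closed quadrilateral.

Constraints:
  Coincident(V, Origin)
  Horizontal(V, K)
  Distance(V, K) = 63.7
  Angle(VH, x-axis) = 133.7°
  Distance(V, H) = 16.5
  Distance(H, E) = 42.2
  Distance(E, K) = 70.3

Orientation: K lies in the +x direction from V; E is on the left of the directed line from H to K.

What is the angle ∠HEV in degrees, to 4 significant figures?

19.27°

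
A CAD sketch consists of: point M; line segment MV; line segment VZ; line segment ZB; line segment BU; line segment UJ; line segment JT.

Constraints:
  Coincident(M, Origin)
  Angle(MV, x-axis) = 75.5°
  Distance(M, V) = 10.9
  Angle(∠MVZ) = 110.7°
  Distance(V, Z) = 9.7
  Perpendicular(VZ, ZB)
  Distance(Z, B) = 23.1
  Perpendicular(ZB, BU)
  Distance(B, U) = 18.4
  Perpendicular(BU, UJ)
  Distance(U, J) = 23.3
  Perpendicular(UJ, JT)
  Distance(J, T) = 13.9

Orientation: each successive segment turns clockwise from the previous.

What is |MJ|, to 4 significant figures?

11.47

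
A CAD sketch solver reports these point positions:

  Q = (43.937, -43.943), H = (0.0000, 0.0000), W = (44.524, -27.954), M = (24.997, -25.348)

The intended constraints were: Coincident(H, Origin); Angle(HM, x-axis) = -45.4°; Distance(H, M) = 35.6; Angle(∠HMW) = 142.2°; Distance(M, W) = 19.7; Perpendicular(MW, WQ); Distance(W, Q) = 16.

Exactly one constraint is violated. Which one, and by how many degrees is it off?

Perpendicular(MW, WQ) — off by 5.50°.

H = (0.00, 0.00) ✓; HM at -45.40° ✓; |HM| = 35.60 ✓; ∠HMW = 142.2° ✓; |MW| = 19.70 ✓; ∠(MW, WQ) = 84.50° ✗; |WQ| = 16.00 ✓.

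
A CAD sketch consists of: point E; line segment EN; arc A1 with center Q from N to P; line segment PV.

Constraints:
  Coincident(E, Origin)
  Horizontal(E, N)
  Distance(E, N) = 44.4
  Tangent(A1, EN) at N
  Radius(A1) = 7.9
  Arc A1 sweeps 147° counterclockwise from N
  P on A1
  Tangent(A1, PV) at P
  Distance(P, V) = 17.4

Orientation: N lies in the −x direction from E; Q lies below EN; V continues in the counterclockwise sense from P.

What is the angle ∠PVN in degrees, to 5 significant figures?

33.794°

On A1, N sits at bearing 90° from Q; a 147° counterclockwise sweep puts P at bearing 237°, so P = Q + 7.9·(cos 237°, sin 237°) = (-48.703, -14.525). A1 meets PV tangentially, so QP is at right angles to PV, so PV runs along (−sin 237°, cos 237°); with |PV| = 17.4, V = (-34.110, -24.002). Then cos ∠PVN = VP·VN / (|VP||VN|), giving 33.794°.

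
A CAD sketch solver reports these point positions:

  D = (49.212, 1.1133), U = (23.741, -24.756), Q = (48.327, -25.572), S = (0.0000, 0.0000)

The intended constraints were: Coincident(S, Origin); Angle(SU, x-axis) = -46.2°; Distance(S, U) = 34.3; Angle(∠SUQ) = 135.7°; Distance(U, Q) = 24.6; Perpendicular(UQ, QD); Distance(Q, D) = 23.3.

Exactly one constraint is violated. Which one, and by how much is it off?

Distance(Q, D) = 23.3 — off by 3.40.

S = (0.00, 0.00) ✓; SU at -46.20° ✓; |SU| = 34.30 ✓; ∠SUQ = 135.7° ✓; |UQ| = 24.60 ✓; ∠(UQ, QD) = 90.00° ✓; |QD| = 26.70 ✗.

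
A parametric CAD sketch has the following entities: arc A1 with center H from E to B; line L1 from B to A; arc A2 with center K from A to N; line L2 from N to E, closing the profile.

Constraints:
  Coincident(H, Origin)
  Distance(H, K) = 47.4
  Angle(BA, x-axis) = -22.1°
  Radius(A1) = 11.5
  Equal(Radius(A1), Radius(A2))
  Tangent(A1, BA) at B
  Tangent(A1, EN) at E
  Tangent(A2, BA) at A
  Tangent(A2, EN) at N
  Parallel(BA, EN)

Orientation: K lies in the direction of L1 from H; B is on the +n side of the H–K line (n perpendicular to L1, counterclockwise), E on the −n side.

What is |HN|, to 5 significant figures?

48.775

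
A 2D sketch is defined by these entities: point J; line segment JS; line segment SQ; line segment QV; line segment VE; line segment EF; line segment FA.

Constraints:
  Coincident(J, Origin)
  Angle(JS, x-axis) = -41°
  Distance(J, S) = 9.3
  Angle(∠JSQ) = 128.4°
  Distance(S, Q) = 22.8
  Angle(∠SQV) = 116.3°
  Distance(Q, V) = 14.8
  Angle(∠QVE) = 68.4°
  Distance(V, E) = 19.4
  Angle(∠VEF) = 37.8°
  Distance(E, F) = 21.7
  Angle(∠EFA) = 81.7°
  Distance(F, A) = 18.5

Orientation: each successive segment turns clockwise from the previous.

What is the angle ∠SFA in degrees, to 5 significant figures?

124.63°

J is at the origin; JS runs at -41.0° with length 9.3, so S = (7.0188, -6.1013). ∠JSQ = 128.4° gives SQ at -92.600° from the x-axis; with |SQ| = 22.8, Q = (5.9845, -28.878). ∠SQV = 116.3° gives QV at -156.30° from the x-axis; with |QV| = 14.8, V = (-7.5673, -34.827). ∠QVE = 68.4° gives VE at 92.100° from the x-axis; with |VE| = 19.4, E = (-8.2782, -15.440). ∠VEF = 37.8° gives EF at -50.100° from the x-axis; with |EF| = 21.7, F = (5.6413, -32.087). ∠EFA = 81.7° gives FA at -148.40° from the x-axis; with |FA| = 18.5, A = (-10.116, -41.781). Then cos ∠SFA = FS·FA / (|FS||FA|), giving 124.63°.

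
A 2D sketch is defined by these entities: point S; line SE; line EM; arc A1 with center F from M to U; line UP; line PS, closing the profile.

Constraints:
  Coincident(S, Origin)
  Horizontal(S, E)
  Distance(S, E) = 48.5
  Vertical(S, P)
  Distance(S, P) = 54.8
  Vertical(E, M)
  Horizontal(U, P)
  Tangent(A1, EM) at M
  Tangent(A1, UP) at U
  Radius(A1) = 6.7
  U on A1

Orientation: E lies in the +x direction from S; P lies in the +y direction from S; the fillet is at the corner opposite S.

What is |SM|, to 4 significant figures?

68.31

S is at the origin; SE is horizontal with |SE| = 48.5 and E on the +x side, so E = (48.50, 0.000). S and P share the same x with |SP| = 54.8 and P on the +y side, so P = (0.000, 54.80). The virtual corner opposite S is at (48.50, 54.80). Tangency of A1 to EM means the radius FM is perpendicular to EM and A1 meets UP tangentially, so FU is at right angles to UP, with radius 6.7, so the center F sits 6.7 in from both sides at F = (41.80, 48.10). That places the tangent points at M = (48.50, 48.10) on EM and U = (41.80, 54.80) on UP. Then |SM| = |M − S| = 68.31.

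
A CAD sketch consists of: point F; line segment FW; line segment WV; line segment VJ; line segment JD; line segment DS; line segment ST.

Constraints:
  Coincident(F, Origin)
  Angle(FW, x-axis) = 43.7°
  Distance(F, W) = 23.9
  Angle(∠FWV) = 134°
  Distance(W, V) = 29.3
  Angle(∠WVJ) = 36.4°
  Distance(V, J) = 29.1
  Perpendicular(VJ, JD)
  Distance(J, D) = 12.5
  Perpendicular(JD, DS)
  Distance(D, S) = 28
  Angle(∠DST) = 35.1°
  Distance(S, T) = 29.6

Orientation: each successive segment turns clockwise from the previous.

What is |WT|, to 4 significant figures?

21.98

F is at the origin; FW runs at 43.7° with length 23.9, so W = (17.28, 16.51). ∠FWV = 134.0° gives WV at -2.300° from the x-axis; with |WV| = 29.3, V = (46.56, 15.34). ∠WVJ = 36.4° gives VJ at -145.9° from the x-axis; with |VJ| = 29.1, J = (22.46, -0.9784). VJ is perpendicular to JD, so JD runs at 124.1°; with |JD| = 12.5, D = (15.45, 9.372). JD ⟂ DS, so DS runs at 34.10°; with |DS| = 28.0, S = (38.64, 25.07). ∠DST = 35.1° gives ST at -110.8° from the x-axis; with |ST| = 29.6, T = (28.13, -2.601). Then |WT| = |T − W| = 21.98.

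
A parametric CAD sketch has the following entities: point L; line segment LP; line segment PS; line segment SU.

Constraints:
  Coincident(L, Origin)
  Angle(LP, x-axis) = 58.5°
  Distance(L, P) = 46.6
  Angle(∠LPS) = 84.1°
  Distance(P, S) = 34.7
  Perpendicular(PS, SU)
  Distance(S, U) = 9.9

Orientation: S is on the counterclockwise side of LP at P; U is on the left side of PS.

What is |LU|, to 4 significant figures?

47.15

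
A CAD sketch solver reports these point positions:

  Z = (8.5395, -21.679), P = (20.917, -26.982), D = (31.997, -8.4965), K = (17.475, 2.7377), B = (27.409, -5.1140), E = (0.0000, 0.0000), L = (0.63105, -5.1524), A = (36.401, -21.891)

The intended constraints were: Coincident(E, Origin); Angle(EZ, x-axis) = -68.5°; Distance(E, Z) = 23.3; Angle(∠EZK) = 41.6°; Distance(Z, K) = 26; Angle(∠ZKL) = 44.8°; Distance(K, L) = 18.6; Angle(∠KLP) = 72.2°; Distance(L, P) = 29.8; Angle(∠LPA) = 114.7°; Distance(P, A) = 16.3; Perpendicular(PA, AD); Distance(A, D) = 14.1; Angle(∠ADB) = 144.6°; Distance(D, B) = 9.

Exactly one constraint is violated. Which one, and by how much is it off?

Distance(D, B) = 9 — off by 3.30.

E = (0.00, 0.00) ✓; EZ at -68.50° ✓; |EZ| = 23.30 ✓; ∠EZK = 41.60° ✓; |ZK| = 26.00 ✓; ∠ZKL = 44.80° ✓; |KL| = 18.60 ✓; ∠KLP = 72.20° ✓; |LP| = 29.80 ✓; ∠LPA = 114.7° ✓; |PA| = 16.30 ✓; ∠(PA, AD) = 90.00° ✓; |AD| = 14.10 ✓; ∠ADB = 144.6° ✓; |DB| = 5.700 ✗.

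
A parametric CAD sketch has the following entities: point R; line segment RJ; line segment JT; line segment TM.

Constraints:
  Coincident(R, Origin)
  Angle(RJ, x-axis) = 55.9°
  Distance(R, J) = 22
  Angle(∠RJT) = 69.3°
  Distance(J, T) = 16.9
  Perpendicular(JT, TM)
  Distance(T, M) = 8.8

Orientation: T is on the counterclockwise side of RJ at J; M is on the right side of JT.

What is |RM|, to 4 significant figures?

30.76

∠RJT = 69.3°, so JT runs at 55.9° + (180° − 69.3°) = 166.6° from the x-axis; with |JT| = 16.9, T = J + 16.9·(cos 166.6°, sin 166.6°) = (-4.106, 22.13). The perpendicularity gives TM at right angles to JT; with |TM| = 8.8 on the right of JT, M = T + 8.8·(0.2317, 0.9728) = (-2.066, 30.69). Then |RM| = |M − R| = 30.76.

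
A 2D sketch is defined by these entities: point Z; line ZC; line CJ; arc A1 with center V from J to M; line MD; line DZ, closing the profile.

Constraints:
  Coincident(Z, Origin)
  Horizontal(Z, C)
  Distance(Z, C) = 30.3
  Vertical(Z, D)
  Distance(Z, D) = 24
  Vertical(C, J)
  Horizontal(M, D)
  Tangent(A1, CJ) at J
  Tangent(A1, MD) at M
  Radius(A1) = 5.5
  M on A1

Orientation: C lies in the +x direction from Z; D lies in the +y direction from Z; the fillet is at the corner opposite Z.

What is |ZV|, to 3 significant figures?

30.9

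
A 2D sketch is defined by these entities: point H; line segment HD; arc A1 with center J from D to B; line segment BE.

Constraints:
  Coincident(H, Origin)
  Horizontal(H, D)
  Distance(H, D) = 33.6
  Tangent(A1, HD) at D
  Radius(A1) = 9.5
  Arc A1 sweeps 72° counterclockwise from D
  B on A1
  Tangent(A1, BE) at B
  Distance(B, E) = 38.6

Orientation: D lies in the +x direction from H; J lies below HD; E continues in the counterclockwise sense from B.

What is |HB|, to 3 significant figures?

25.4

H is at the origin; H and D share the same y with |HD| = 33.6 and D on the +x side, so D = (33.6, 0.00). Tangency of A1 to HD means the radius JD is perpendicular to HD, so J = D + (0, -9.5) = (33.6, -9.50). On A1, D sits at bearing 90° from J; a 72° counterclockwise sweep puts B at bearing 162°, so B = J + 9.5·(cos 162°, sin 162°) = (24.6, -6.56). Then |HB| = |B − H| = 25.4.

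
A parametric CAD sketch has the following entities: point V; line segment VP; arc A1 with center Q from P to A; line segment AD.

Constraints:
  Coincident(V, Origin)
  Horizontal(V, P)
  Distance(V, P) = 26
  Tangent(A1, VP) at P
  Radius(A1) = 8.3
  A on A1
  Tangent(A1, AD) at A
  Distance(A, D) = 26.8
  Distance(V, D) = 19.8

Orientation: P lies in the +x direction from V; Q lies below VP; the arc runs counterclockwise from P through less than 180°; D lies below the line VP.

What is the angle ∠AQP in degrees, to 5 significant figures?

41.397°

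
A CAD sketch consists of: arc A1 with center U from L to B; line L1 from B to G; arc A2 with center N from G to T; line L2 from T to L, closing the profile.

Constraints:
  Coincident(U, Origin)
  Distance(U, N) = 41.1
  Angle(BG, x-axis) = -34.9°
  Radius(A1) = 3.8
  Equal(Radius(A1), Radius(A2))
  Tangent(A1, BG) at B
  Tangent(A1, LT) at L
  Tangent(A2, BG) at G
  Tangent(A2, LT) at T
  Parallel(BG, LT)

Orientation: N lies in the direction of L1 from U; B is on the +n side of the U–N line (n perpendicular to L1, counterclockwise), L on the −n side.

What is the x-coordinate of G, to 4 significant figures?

35.88

Tangency of A1 to both parallel lines with radius 3.8 puts B and L at U ± 3.8·n: B = (2.174, 3.117), L = (-2.174, -3.117). Equal radii place G and T the same way about N: G = N + 3.8·n = (35.88, -20.40), T = N − 3.8·n = (31.53, -26.63). So G.x = 35.88.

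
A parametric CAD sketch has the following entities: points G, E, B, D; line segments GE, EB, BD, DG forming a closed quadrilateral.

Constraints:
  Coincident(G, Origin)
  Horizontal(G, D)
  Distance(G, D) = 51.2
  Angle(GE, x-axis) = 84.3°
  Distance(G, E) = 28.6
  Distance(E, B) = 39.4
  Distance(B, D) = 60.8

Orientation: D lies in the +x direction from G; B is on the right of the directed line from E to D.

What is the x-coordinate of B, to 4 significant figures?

-8.908

Checks: |EB| = 39.40 ✓; |BD| = 60.80 ✓.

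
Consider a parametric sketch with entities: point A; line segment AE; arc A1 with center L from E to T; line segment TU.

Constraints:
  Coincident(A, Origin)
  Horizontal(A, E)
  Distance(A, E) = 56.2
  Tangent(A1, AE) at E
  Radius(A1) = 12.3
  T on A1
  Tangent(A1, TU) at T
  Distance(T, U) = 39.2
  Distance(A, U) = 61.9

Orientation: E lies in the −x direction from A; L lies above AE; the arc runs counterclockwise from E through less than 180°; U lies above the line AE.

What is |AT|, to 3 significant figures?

45.3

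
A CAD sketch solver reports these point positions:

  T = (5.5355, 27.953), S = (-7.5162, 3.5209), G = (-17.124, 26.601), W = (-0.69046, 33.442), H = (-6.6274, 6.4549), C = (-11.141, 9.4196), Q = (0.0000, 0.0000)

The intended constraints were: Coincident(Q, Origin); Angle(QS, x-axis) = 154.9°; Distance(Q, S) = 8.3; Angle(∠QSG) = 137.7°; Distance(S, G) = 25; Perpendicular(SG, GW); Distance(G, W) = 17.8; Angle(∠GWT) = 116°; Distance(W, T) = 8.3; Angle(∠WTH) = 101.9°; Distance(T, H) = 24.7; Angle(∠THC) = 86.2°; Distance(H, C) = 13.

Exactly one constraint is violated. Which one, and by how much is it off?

Distance(H, C) = 13 — off by 7.60.

Q = (0.00, 0.00) ✓; QS at 154.9° ✓; |QS| = 8.300 ✓; ∠QSG = 137.7° ✓; |SG| = 25.00 ✓; ∠(SG, GW) = 90.00° ✓; |GW| = 17.80 ✓; ∠GWT = 116.0° ✓; |WT| = 8.300 ✓; ∠WTH = 101.9° ✓; |TH| = 24.70 ✓; ∠THC = 86.20° ✓; |HC| = 5.400 ✗.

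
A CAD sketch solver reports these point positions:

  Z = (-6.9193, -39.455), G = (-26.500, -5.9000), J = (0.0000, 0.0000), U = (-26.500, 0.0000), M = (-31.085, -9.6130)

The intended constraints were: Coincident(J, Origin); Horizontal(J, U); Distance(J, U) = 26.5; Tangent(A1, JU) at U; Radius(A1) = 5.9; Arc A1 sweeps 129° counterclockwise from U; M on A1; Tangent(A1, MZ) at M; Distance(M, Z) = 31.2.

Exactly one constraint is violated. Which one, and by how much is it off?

Distance(M, Z) = 31.2 — off by 7.20.

J = (0.00, 0.00) ✓; J.y = 0.00, U.y = 0.00 ✓; |JU| = 26.50 ✓; ∠(GU, UJ) = 90.00° ✓; |GU| = 5.900 ✓; bearing(G→M) − bearing(G→U) = 129.0° ✓; |GM| = 5.900 ✓; ∠(GM, MZ) = 90.00° ✓; |MZ| = 38.40 ✗.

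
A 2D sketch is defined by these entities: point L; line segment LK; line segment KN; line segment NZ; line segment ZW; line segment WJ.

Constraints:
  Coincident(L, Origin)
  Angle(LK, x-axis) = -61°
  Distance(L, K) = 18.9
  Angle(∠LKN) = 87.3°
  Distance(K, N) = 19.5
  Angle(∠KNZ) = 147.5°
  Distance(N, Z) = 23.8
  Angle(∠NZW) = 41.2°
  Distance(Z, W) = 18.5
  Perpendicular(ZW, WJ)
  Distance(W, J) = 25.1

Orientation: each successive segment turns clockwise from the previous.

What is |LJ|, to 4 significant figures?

32.64

L is at the origin; LK runs at -61.0° with length 18.9, so K = (9.163, -16.53). ∠LKN = 87.3° gives KN at -153.7° from the x-axis; with |KN| = 19.5, N = (-8.319, -25.17). ∠KNZ = 147.5° gives NZ at 173.8° from the x-axis; with |NZ| = 23.8, Z = (-31.98, -22.60). ∠NZW = 41.2° gives ZW at 35.00° from the x-axis; with |ZW| = 18.5, W = (-16.83, -11.99). The perpendicularity gives WJ at right angles to ZW, so WJ runs at -55.00°; with |WJ| = 25.1, J = (-2.428, -32.55). Then |LJ| = |J − L| = 32.64.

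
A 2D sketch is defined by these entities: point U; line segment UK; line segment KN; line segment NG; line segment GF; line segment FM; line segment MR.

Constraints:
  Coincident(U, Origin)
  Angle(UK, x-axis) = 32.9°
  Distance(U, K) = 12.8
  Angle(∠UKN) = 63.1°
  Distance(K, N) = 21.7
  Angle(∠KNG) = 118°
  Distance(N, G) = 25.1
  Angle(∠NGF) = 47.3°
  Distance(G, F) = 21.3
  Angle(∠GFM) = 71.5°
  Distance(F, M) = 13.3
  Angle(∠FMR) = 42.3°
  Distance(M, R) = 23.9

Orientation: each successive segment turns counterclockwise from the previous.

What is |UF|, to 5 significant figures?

8.8770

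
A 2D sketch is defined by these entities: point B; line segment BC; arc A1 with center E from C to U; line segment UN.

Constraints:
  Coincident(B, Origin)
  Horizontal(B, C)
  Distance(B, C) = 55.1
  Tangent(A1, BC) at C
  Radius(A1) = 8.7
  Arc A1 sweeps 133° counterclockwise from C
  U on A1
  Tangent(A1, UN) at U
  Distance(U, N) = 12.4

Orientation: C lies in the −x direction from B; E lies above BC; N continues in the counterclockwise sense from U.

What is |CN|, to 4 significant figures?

23.79

B is at the origin; B and C share the same y with |BC| = 55.1 and C on the −x side, so C = (-55.10, 0.000). Since A1 is tangent to BC there, EC ⟂ BC, so E = C + (0, 8.7) = (-55.10, 8.700). On A1, C sits at bearing -90° from E; a 133° counterclockwise sweep puts U at bearing 43°, so U = E + 8.7·(cos 43°, sin 43°) = (-48.74, 14.63). A1 meets UN tangentially, so EU is at right angles to UN, so UN runs along (−sin 43°, cos 43°); with |UN| = 12.4, N = (-57.19, 23.70). Then |CN| = |N − C| = 23.79.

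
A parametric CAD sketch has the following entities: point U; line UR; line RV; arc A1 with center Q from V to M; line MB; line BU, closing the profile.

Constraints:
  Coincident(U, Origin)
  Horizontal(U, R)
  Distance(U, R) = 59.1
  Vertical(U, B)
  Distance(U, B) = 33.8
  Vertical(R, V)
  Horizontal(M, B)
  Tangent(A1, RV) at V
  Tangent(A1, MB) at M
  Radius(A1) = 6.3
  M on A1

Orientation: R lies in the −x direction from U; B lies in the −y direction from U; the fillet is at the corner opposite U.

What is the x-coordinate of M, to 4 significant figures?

-52.80

U is at the origin; UR is horizontal with |UR| = 59.1 and R on the −x side, so R = (-59.10, 0.000). UB is vertical with |UB| = 33.8 and B on the −y side, so B = (0.000, -33.80). The virtual corner opposite U is at (-59.10, -33.80). Tangency of A1 to RV means the radius QV is perpendicular to RV and A1 meets MB tangentially, so QM is at right angles to MB, with radius 6.3, so the center Q sits 6.3 in from both sides at Q = (-52.80, -27.50). That places the tangent points at V = (-59.10, -27.50) on RV and M = (-52.80, -33.80) on MB. So M.x = -52.80.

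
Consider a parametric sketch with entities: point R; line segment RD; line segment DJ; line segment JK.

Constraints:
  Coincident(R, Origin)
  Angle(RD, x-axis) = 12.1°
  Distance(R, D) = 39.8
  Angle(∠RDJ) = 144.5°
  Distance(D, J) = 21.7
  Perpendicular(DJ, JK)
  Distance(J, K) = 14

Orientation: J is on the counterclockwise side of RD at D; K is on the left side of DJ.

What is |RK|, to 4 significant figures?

54.86

R is at the origin; RD runs at 12.1° with length 39.8, so D = 39.8·(cos 12.1°, sin 12.1°) = (38.92, 8.343). ∠RDJ = 144.5°, so DJ runs at 12.1° + (180° − 144.5°) = 47.60° from the x-axis; with |DJ| = 21.7, J = D + 21.7·(cos 47.60°, sin 47.60°) = (53.55, 24.37). DJ is perpendicular to JK; with |JK| = 14.0 on the left of DJ, K = J + 14.0·(-0.7385, 0.6743) = (43.21, 33.81). Then |RK| = |K − R| = 54.86.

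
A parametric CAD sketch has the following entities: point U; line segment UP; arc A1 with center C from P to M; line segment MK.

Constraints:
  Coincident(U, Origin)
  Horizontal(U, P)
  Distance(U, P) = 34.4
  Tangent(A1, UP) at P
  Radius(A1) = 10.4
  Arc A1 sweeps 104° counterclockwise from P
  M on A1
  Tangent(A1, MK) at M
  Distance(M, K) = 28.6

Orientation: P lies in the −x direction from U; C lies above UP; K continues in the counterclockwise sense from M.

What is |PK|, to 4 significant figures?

40.79

U is at the origin; UP is horizontal with |UP| = 34.4 and P on the −x side, so P = (-34.40, 0.000). The tangent condition forces CP to be normal to UP, so C = P + (0, 10.4) = (-34.40, 10.40). On A1, P sits at bearing -90° from C; a 104° counterclockwise sweep puts M at bearing 14°, so M = C + 10.4·(cos 14°, sin 14°) = (-24.31, 12.92). A1 meets MK tangentially, so CM is at right angles to MK, so MK runs along (−sin 14°, cos 14°); with |MK| = 28.6, K = (-31.23, 40.67). Then |PK| = |K − P| = 40.79.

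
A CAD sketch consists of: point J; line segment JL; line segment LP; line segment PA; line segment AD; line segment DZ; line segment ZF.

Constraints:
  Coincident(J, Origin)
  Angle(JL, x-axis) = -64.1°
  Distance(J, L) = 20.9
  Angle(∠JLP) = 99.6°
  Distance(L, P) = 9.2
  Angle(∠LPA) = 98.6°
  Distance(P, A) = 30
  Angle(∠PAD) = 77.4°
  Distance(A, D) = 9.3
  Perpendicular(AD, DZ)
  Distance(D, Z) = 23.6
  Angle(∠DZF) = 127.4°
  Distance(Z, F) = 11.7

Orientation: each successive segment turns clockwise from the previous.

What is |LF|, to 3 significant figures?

15.9

J is at the origin; JL runs at -64.1° with length 20.9, so L = (9.13, -18.8). ∠JLP = 99.6° gives LP at -144° from the x-axis; with |LP| = 9.2, P = (1.64, -24.1). ∠LPA = 98.6° gives PA at 134° from the x-axis; with |PA| = 30.0, A = (-19.2, -2.60). ∠PAD = 77.4° gives AD at 31.5° from the x-axis; with |AD| = 9.3, D = (-11.3, 2.26). AD ⟂ DZ, so DZ runs at -58.5°; with |DZ| = 23.6, Z = (1.02, -17.9). ∠DZF = 127.4° gives ZF at -111° from the x-axis; with |ZF| = 11.7, F = (-3.19, -28.8). Then |LF| = |F − L| = 15.9.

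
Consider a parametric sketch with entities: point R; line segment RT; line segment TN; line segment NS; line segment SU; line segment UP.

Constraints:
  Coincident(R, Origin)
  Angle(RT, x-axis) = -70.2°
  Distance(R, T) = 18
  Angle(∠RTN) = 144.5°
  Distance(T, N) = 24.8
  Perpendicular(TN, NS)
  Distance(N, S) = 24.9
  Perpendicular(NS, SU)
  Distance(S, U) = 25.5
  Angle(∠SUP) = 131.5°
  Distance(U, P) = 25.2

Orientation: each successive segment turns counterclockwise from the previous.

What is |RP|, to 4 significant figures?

5.208

R is at the origin; RT runs at -70.2° with length 18.0, so T = (6.097, -16.94). ∠RTN = 144.5° gives TN at -34.70° from the x-axis; with |TN| = 24.8, N = (26.49, -31.05). TN is perpendicular to NS, so NS runs at 55.30°; with |NS| = 24.9, S = (40.66, -10.58). NS is perpendicular to SU, so SU runs at 145.3°; with |SU| = 25.5, U = (19.70, 3.934). ∠SUP = 131.5° gives UP at -166.2° from the x-axis; with |UP| = 25.2, P = (-4.776, -2.077). Then |RP| = |P − R| = 5.208.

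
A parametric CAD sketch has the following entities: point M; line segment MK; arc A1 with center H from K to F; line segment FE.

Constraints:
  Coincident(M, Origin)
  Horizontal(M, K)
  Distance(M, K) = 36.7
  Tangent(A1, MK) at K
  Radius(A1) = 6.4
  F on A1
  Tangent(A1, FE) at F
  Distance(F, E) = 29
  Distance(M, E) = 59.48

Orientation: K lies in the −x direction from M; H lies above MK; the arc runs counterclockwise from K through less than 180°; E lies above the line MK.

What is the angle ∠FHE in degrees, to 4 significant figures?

77.55°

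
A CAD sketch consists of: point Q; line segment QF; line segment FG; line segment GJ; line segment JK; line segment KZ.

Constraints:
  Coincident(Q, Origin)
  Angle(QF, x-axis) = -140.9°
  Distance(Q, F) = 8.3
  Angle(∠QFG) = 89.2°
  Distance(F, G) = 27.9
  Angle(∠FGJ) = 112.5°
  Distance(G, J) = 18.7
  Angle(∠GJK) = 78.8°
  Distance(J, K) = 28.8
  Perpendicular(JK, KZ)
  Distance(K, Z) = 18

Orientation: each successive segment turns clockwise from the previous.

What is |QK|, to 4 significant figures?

16.08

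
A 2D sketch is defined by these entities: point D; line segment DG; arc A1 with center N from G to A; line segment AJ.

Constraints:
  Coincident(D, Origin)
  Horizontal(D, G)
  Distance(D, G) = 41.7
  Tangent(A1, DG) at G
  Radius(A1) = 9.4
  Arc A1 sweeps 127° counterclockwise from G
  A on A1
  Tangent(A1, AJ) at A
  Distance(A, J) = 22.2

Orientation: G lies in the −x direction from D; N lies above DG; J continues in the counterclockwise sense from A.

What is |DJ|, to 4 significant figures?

57.76

D is at the origin; D and G share the same y with |DG| = 41.7 and G on the −x side, so G = (-41.70, 0.000). Tangency of A1 to DG means the radius NG is perpendicular to DG, so N = G + (0, 9.4) = (-41.70, 9.400). On A1, G sits at bearing -90° from N; a 127° counterclockwise sweep puts A at bearing 37°, so A = N + 9.4·(cos 37°, sin 37°) = (-34.19, 15.06). Since A1 is tangent to AJ there, NA ⟂ AJ, so AJ runs along (−sin 37°, cos 37°); with |AJ| = 22.2, J = (-47.55, 32.79). Then |DJ| = |J − D| = 57.76.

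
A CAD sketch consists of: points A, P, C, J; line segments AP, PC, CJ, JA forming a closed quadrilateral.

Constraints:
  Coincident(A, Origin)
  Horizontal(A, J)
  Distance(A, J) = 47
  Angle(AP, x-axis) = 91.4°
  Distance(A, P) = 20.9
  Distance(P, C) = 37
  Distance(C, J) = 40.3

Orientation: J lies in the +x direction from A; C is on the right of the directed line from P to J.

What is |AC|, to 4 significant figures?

17.52

A is at the origin; AJ is horizontal with |AJ| = 47.0 and J in +x, so J = (47.0, 0). AP runs at 91.4° with |AP| = 20.9, so P = (-0.5106, 20.89). C is determined by |PC| = 37.0 and |CJ| = 40.3 together: it lies at the intersection of circle(P, 37.0) and circle(J, 40.3). With |PJ| = 51.90, the foot of the radical line on PJ is 23.49 from P and the perpendicular offset is √(37.0² − 23.49²) = 28.58. Taking the right-of-PJ solution: C = (9.488, -14.73).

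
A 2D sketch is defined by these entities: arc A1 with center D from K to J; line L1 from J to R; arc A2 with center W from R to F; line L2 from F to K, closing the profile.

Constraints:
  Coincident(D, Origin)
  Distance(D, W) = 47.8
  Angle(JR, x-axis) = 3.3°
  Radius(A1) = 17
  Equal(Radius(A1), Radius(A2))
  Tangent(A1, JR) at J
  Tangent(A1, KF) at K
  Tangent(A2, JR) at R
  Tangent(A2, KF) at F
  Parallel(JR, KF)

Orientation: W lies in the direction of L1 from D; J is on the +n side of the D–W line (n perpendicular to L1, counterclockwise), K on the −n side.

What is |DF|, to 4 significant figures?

50.73

The slot axis is L1's direction at 3.3°, so u = (cos 3.3°, sin 3.3°) = (0.9983, 0.05756) and n = (−sin 3.3°, cos 3.3°) = (-0.05756, 0.9983). D is at the origin and W lies 47.8 along u from D, so W = 47.8·u = (47.72, 2.752). Tangency of A1 to both parallel lines with radius 17.0 puts J and K at D ± 17.0·n: J = (-0.9786, 16.97), K = (0.9786, -16.97). Equal radii place R and F the same way about W: R = W + 17.0·n = (46.74, 19.72), F = W − 17.0·n = (48.70, -14.22). Then |DF| = |F − D| = 50.73.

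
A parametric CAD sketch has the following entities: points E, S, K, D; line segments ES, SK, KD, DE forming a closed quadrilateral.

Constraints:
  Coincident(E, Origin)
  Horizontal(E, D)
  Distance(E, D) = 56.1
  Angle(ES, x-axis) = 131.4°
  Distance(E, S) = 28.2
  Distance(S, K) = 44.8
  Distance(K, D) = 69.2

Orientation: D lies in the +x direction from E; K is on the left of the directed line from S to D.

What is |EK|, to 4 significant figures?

54.95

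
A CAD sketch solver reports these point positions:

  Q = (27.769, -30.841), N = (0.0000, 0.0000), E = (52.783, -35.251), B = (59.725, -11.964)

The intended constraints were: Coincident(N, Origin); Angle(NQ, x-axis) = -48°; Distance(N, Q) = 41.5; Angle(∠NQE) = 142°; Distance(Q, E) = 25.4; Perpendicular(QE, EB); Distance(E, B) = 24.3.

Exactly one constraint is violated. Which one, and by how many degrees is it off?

Perpendicular(QE, EB) — off by 6.60°.

N = (0.00, 0.00) ✓; NQ at -48.00° ✓; |NQ| = 41.50 ✓; ∠NQE = 142.0° ✓; |QE| = 25.40 ✓; ∠(QE, EB) = 83.40° ✗; |EB| = 24.30 ✓.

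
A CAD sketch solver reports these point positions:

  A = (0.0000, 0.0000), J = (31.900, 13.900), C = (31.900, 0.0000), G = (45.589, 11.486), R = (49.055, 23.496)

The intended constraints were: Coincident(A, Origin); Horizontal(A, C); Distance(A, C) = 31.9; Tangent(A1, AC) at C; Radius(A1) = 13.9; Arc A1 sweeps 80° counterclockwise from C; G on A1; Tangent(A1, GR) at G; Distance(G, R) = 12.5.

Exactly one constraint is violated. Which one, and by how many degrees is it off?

Tangent(A1, GR) at G — off by 6.10°.

A = (0.00, 0.00) ✓; A.y = 0.00, C.y = 0.00 ✓; |AC| = 31.90 ✓; ∠(JC, CA) = 90.00° ✓; |JC| = 13.90 ✓; bearing(J→G) − bearing(J→C) = 80.00° ✓; |JG| = 13.90 ✓; ∠(JG, GR) = 96.10° ✗; |GR| = 12.50 ✓.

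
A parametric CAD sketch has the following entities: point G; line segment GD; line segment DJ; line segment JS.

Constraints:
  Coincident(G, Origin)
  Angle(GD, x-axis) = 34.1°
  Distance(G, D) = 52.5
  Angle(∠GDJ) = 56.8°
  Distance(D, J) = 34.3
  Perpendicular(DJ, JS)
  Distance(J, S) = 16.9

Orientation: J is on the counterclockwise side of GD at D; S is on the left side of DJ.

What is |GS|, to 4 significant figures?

27.59

G is at the origin; GD runs at 34.1° with length 52.5, so D = 52.5·(cos 34.1°, sin 34.1°) = (43.47, 29.43). ∠GDJ = 56.8°, so DJ runs at 34.1° + (180° − 56.8°) = 157.3° from the x-axis; with |DJ| = 34.3, J = D + 34.3·(cos 157.3°, sin 157.3°) = (11.83, 42.67). DJ is perpendicular to JS; with |JS| = 16.9 on the left of DJ, S = J + 16.9·(-0.3859, -0.9225) = (5.308, 27.08). Then |GS| = |S − G| = 27.59.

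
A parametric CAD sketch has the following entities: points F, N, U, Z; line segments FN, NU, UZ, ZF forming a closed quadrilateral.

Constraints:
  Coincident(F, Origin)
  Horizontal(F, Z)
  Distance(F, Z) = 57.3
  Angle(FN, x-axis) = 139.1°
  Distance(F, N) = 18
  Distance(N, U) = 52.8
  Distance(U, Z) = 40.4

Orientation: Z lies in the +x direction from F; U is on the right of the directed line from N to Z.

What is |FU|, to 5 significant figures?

34.819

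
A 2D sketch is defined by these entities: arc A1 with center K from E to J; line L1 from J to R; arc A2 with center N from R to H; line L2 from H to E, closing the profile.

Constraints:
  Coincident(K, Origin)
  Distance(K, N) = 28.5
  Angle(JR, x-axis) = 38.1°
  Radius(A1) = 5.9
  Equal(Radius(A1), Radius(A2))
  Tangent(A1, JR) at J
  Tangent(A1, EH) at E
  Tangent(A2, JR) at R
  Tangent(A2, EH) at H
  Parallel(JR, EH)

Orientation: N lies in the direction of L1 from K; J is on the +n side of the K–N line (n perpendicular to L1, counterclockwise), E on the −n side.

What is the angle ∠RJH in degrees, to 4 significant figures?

22.49°

Tangency of A1 to both parallel lines with radius 5.9 puts J and E at K ± 5.9·n: J = (-3.641, 4.643), E = (3.641, -4.643). Equal radii place R and H the same way about N: R = N + 5.9·n = (18.79, 22.23), H = N − 5.9·n = (26.07, 12.94). Then cos ∠RJH = JR·JH / (|JR||JH|), giving 22.49°.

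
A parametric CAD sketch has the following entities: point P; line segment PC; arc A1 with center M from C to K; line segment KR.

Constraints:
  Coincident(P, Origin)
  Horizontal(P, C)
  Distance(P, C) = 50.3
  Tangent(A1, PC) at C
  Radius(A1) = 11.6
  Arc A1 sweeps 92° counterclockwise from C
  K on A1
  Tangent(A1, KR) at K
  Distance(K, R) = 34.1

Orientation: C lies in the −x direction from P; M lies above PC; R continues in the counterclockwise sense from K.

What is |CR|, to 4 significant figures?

47.24

P is at the origin; PC is horizontal with |PC| = 50.3 and C on the −x side, so C = (-50.30, 0.000). A1 meets PC tangentially, so MC is at right angles to PC, so M = C + (0, 11.6) = (-50.30, 11.60). On A1, C sits at bearing -90° from M; a 92° counterclockwise sweep puts K at bearing 2°, so K = M + 11.6·(cos 2°, sin 2°) = (-38.71, 12.00). A1 meets KR tangentially, so MK is at right angles to KR, so KR runs along (−sin 2°, cos 2°); with |KR| = 34.1, R = (-39.90, 46.08). Then |CR| = |R − C| = 47.24.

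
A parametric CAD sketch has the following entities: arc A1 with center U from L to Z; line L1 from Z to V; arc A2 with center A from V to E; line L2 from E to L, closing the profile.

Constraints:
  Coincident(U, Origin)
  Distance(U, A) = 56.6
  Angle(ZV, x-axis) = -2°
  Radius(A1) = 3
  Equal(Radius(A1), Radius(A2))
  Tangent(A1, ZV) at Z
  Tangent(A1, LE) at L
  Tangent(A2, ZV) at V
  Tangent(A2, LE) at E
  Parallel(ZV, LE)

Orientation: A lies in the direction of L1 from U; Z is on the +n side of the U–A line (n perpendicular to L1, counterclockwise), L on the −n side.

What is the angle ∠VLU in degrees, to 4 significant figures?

83.95°

Tangency of A1 to both parallel lines with radius 3.0 puts Z and L at U ± 3.0·n: Z = (0.1047, 2.998), L = (-0.1047, -2.998). Equal radii place V and E the same way about A: V = A + 3.0·n = (56.67, 1.023), E = A − 3.0·n = (56.46, -4.973). Then cos ∠VLU = LV·LU / (|LV||LU|), giving 83.95°.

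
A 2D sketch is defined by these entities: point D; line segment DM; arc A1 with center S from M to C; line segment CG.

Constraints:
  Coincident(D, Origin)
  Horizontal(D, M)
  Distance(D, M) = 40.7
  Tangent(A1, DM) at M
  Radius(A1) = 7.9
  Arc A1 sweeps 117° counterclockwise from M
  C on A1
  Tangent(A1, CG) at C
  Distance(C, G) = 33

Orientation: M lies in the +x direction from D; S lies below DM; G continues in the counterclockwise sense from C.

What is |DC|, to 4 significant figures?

35.57

D is at the origin; DM is horizontal with |DM| = 40.7 and M on the +x side, so M = (40.70, 0.000). Tangency of A1 to DM means the radius SM is perpendicular to DM, so S = M + (0, -7.9) = (40.70, -7.900). On A1, M sits at bearing 90° from S; a 117° counterclockwise sweep puts C at bearing 207°, so C = S + 7.9·(cos 207°, sin 207°) = (33.66, -11.49). Then |DC| = |C − D| = 35.57.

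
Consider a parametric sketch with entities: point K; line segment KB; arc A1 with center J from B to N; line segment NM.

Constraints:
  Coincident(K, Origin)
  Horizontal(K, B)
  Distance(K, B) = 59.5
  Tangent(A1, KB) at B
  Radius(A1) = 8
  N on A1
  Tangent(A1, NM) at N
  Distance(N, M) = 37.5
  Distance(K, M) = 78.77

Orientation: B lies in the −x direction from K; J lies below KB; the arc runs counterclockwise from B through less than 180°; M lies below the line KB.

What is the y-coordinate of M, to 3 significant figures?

-46.1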